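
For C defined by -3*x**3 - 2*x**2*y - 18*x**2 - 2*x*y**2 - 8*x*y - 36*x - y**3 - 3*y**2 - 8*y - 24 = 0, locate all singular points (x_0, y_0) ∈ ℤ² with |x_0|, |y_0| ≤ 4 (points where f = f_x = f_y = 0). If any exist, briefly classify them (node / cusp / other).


Singular points: {(-2, 0)}; classification: cusp.

Compute partial derivatives:
  f_x = -9*x**2 - 4*x*y - 36*x - 2*y**2 - 8*y - 36.
  f_y = -2*x**2 - 4*x*y - 8*x - 3*y**2 - 6*y - 8.
Scan x_0 ∈ {−4, ..., 4}. For each x_0, f_y(x_0, y) is a polynomial in y; find its integer roots y ∈ {−4, ..., 4}, then test f_x and f at those candidates.
  x = -4: f_y(-4, y) = -3*y**2 + 10*y - 8; vanishes at y ∈ {2}. (-4, 2): f_x = -28 ≠ 0.
  x = -3: f_y(-3, y) = -3*y**2 + 6*y - 2; no integer root y with |y| ≤ 4.
  x = -2: f_y(-2, y) = -3*y**2 + 2*y; vanishes at y ∈ {0}. (-2, 0): f_x = 0, f = 0 — SINGULAR.
  x = -1: f_y(-1, y) = -3*y**2 - 2*y - 2; no integer root y with |y| ≤ 4.
  x = 0: f_y(0, y) = -3*y**2 - 6*y - 8; no integer root y with |y| ≤ 4.
  x = 1: f_y(1, y) = -3*y**2 - 10*y - 18; no integer root y with |y| ≤ 4.
  x = 2: f_y(2, y) = -3*y**2 - 14*y - 32; no integer root y with |y| ≤ 4.
  x = 3: f_y(3, y) = -3*y**2 - 18*y - 50; no integer root y with |y| ≤ 4.
  x = 4: f_y(4, y) = -3*y**2 - 22*y - 72; no integer root y with |y| ≤ 4.
Only singular point on the grid: (-2, 0).
Classify: substitute x = -2 + u, y = 0 + v and expand: f = -3*u**3 - 2*u**2*v - 2*u*v**2 - v**3 + v**2.
No constant or linear terms (consistent with a singular point). Quadratic part: v**2. Cubic part: -3*u**3 - 2*u**2*v - 2*u*v**2 - v**3.
The quadratic part v**2 is a perfect square, so there is a single (double) tangent line v = 0, i.e. y = 0. Restricting the cubic part to that line (v = 0) leaves -3*u**3 ≠ 0, so f is not divisible by v and the branch is v² ≈ 3*u**3 to lowest order — this is a cusp.
Classification: cusp.


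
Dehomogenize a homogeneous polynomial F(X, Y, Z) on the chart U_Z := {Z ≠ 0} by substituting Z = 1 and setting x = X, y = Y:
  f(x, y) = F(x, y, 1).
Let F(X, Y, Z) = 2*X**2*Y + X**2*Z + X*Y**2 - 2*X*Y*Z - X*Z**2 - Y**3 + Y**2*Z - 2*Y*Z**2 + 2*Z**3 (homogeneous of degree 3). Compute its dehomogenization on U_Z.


f(x, y) = 2*x**2*y + x**2 + x*y**2 - 2*x*y - x - y**3 + y**2 - 2*y + 2

On U_Z we set Z = 1. Each monomial c·X^i·Y^j·Z^k in F becomes c·x^i·y^j·1^k = c·x^i·y^j.
Substituting Z = 1: F(X, Y, 1) = 2*x**2*y + x**2 + x*y**2 - 2*x*y - x - y**3 + y**2 - 2*y + 2.
Note: deg(f) ≤ deg(F) = 3; strict inequality happens when F is divisible by Z (lost terms).


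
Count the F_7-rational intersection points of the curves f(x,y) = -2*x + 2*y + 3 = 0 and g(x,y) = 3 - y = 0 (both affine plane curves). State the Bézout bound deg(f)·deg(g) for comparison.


Common zeros: {(1, 3)}; count = 1; Bézout bound = 1.

deg(f) = 1, deg(g) = 1, so Bézout bound = 1.
Scan x ∈ F_7. For each x, list the y ∈ F_7 with f(x, y) ≡ 0 and those with g(x, y) ≡ 0 (mod 7); the common zeros in that column are the intersection.
  x = 0: f ≡ 0 at y ∈ {2}; g ≡ 0 at y ∈ {3}; common: ∅.
  x = 1: f ≡ 0 at y ∈ {3}; g ≡ 0 at y ∈ {3}; common: {3}.
  x = 2: f ≡ 0 at y ∈ {4}; g ≡ 0 at y ∈ {3}; common: ∅.
  x = 3: f ≡ 0 at y ∈ {5}; g ≡ 0 at y ∈ {3}; common: ∅.
  x = 4: f ≡ 0 at y ∈ {6}; g ≡ 0 at y ∈ {3}; common: ∅.
  x = 5: f ≡ 0 at y ∈ {0}; g ≡ 0 at y ∈ {3}; common: ∅.
  x = 6: f ≡ 0 at y ∈ {1}; g ≡ 0 at y ∈ {3}; common: ∅.
Collecting: common zeros = {(1, 3)}, so the count is 1.
Comparison with the Bézout bound: 1 ≤ 1 = deg(f)·deg(g), as expected for curves with no common component (the bound is attained).


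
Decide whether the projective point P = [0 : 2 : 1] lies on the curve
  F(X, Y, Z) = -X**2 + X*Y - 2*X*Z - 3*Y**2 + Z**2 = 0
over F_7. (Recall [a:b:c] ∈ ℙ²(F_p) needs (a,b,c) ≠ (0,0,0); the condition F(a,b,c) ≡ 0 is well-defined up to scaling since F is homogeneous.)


F(0,2,1) ≡ 3 (mod 7); P is NOT on the curve.

Evaluate F(0, 2, 1) term-by-term (mod 7).
  -X**2 ↦ -1·0·1·1 = 0
  X*Y ↦ 1·0·2·1 = 0
  -2*X*Z ↦ -2·0·1·1 = 0
  -3*Y**2 ↦ -3·1·4·1 = -12
  Z**2 ↦ 1·1·1·1 = 1
Sum: F(0, 2, 1) = (0) + (0) + (0) + (-12) + (1) = -11.
Reducing mod 7: -11 ≡ 3 (mod 7).
Since F(a, b, c) ≡ 3 ≠ 0 (mod 7), P does NOT lie on the curve.


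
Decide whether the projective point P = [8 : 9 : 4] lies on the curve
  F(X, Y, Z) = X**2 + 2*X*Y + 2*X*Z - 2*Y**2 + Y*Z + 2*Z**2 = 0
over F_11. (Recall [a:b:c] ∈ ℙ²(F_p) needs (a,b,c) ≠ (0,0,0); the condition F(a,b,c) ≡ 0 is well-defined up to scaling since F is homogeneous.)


F(8,9,4) ≡ 2 (mod 11); P is NOT on the curve.

Evaluate F(8, 9, 4) term-by-term (mod 11).
  X**2 ↦ 1·64·1·1 = 64
  2*X*Y ↦ 2·8·9·1 = 144
  2*X*Z ↦ 2·8·1·4 = 64
  -2*Y**2 ↦ -2·1·81·1 = -162
  Y*Z ↦ 1·1·9·4 = 36
  2*Z**2 ↦ 2·1·1·16 = 32
Sum: F(8, 9, 4) = (64) + (144) + (64) + (-162) + (36) + (32) = 178.
Reducing mod 11: 178 ≡ 2 (mod 11).
Since F(a, b, c) ≡ 2 ≠ 0 (mod 11), P does NOT lie on the curve.


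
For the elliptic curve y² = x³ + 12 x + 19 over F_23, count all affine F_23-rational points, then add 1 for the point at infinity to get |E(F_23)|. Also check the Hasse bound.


Affine points = {(1, 3), (1, 20), (3, 6), (3, 17), (4, 4), (4, 19), (6, 10), (6, 13), (7, 3), (7, 20), (8, 11), (8, 12), (10, 9), (10, 14), (13, 7), (13, 16), (15, 3), (15, 20), (16, 11), (16, 12), (18, 8), (18, 15), (20, 5), (20, 18), (22, 11), (22, 12)}; affine count = 26; |E(F_23)| = 27.

Discriminant check: Δ ∝ 4a³ + 27b² = 4·12³ + 27·19² = 4·1728 + 27·361 ≡ 7 (mod 23). Nonzero ⇒ E is nonsingular.
For each x ∈ F_23, compute rhs = x³ + 12·x + 19 mod 23, then count y ∈ F_23 with y² ≡ rhs.
  x = 0: rhs = 19, matching y values: none (0 points).
  x = 1: rhs = 9, matching y values: 3, 20 (2 points).
  x = 2: rhs = 5, matching y values: none (0 points).
  x = 3: rhs = 13, matching y values: 6, 17 (2 points).
  x = 4: rhs = 16, matching y values: 4, 19 (2 points).
  x = 5: rhs = 20, matching y values: none (0 points).
  x = 6: rhs = 8, matching y values: 10, 13 (2 points).
  x = 7: rhs = 9, matching y values: 3, 20 (2 points).
  x = 8: rhs = 6, matching y values: 11, 12 (2 points).
  x = 9: rhs = 5, matching y values: none (0 points).
  x = 10: rhs = 12, matching y values: 9, 14 (2 points).
  x = 11: rhs = 10, matching y values: none (0 points).
  x = 12: rhs = 5, matching y values: none (0 points).
  x = 13: rhs = 3, matching y values: 7, 16 (2 points).
  x = 14: rhs = 10, matching y values: none (0 points).
  x = 15: rhs = 9, matching y values: 3, 20 (2 points).
  x = 16: rhs = 6, matching y values: 11, 12 (2 points).
  x = 17: rhs = 7, matching y values: none (0 points).
  x = 18: rhs = 18, matching y values: 8, 15 (2 points).
  x = 19: rhs = 22, matching y values: none (0 points).
  x = 20: rhs = 2, matching y values: 5, 18 (2 points).
  x = 21: rhs = 10, matching y values: none (0 points).
  x = 22: rhs = 6, matching y values: 11, 12 (2 points).
Total affine count: 26.
Full point count |E(F_23)| = 26 + 1 = 27.
Hasse bound: |27 − (23+1)| = |3| = 3 ≤ 2√23 ≈ 9.5917 ✓.


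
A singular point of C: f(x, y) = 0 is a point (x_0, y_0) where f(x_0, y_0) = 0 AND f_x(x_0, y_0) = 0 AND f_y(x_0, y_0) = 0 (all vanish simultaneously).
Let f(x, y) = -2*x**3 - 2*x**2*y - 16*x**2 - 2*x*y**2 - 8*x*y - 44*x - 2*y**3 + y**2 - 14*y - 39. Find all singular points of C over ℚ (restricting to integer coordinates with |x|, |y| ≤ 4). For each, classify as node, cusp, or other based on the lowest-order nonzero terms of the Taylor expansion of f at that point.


Singular points: {(-3, 1)}; classification: cusp.

Compute partial derivatives:
  f_x = -6*x**2 - 4*x*y - 32*x - 2*y**2 - 8*y - 44.
  f_y = -2*x**2 - 4*x*y - 8*x - 6*y**2 + 2*y - 14.
Scan x_0 ∈ {−4, ..., 4}. For each x_0, f_y(x_0, y) is a polynomial in y; find its integer roots y ∈ {−4, ..., 4}, then test f_x and f at those candidates.
  x = -4: f_y(-4, y) = -6*y**2 + 18*y - 14; no integer root y with |y| ≤ 4.
  x = -3: f_y(-3, y) = -6*y**2 + 14*y - 8; vanishes at y ∈ {1}. (-3, 1): f_x = 0, f = 0 — SINGULAR.
  x = -2: f_y(-2, y) = -6*y**2 + 10*y - 6; no integer root y with |y| ≤ 4.
  x = -1: f_y(-1, y) = -6*y**2 + 6*y - 8; no integer root y with |y| ≤ 4.
  x = 0: f_y(0, y) = -6*y**2 + 2*y - 14; no integer root y with |y| ≤ 4.
  x = 1: f_y(1, y) = -6*y**2 - 2*y - 24; no integer root y with |y| ≤ 4.
  x = 2: f_y(2, y) = -6*y**2 - 6*y - 38; no integer root y with |y| ≤ 4.
  x = 3: f_y(3, y) = -6*y**2 - 10*y - 56; no integer root y with |y| ≤ 4.
  x = 4: f_y(4, y) = -6*y**2 - 14*y - 78; no integer root y with |y| ≤ 4.
Only singular point on the grid: (-3, 1).
Classify: substitute x = -3 + u, y = 1 + v and expand: f = -2*u**3 - 2*u**2*v - 2*u*v**2 - 2*v**3 + v**2.
No constant or linear terms (consistent with a singular point). Quadratic part: v**2. Cubic part: -2*u**3 - 2*u**2*v - 2*u*v**2 - 2*v**3.
The quadratic part v**2 is a perfect square, so there is a single (double) tangent line v = 0, i.e. y = 1. Restricting the cubic part to that line (v = 0) leaves -2*u**3 ≠ 0, so f is not divisible by v and the branch is v² ≈ 2*u**3 to lowest order — this is a cusp.
Classification: cusp.


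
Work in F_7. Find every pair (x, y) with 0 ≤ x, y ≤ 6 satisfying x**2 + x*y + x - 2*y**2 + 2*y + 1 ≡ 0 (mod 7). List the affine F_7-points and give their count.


Affine F_7-points: {(2, 0), (2, 2), (4, 0), (4, 3), (6, 1), (6, 3)}; count = 6.

For each of the 49 pairs (x, y) ∈ F_7², evaluate f(x, y) mod 7. Record the zeros.
  x = 0: [0↦1, 1↦1, 2↦4, 3↦3, 4↦5, 5↦3, 6↦4]  zeros at y ∈ ∅
  x = 1: [0↦3, 1↦4, 2↦1, 3↦1, 4↦4, 5↦3, 6↦5]  zeros at y ∈ ∅
  x = 2: [0↦0, 1↦2, 2↦0, 3↦1, 4↦5, 5↦5, 6↦1]  zeros at y ∈ {0, 2}
  x = 3: [0↦6, 1↦2, 2↦1, 3↦3, 4↦1, 5↦2, 6↦6]  zeros at y ∈ ∅
  x = 4: [0↦0, 1↦4, 2↦4, 3↦0, 4↦6, 5↦1, 6↦6]  zeros at y ∈ {0, 3}
  x = 5: [0↦3, 1↦1, 2↦2, 3↦6, 4↦6, 5↦2, 6↦1]  zeros at y ∈ ∅
  x = 6: [0↦1, 1↦0, 2↦2, 3↦0, 4↦1, 5↦5, 6↦5]  zeros at y ∈ {1, 3}
Collecting zeros: affine points = {(2, 0), (2, 2), (4, 0), (4, 3), (6, 1), (6, 3)}.
Total count |C(F_7)_aff| = 6.


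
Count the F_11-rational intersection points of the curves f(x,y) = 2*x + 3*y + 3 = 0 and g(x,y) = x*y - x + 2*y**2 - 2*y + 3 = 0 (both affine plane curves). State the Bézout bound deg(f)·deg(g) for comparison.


Common zeros: ∅; count = 0; Bézout bound = 2.

deg(f) = 1, deg(g) = 2, so Bézout bound = 2.
Scan x ∈ F_11. For each x, list the y ∈ F_11 with f(x, y) ≡ 0 and those with g(x, y) ≡ 0 (mod 11); the common zeros in that column are the intersection.
  x = 0: f ≡ 0 at y ∈ {10}; g ≡ 0 at y ∈ ∅; common: ∅.
  x = 1: f ≡ 0 at y ∈ {2}; g ≡ 0 at y ∈ ∅; common: ∅.
  x = 2: f ≡ 0 at y ∈ {5}; g ≡ 0 at y ∈ {4, 7}; common: ∅.
  x = 3: f ≡ 0 at y ∈ {8}; g ≡ 0 at y ∈ {0, 5}; common: ∅.
  x = 4: f ≡ 0 at y ∈ {0}; g ≡ 0 at y ∈ {2, 8}; common: ∅.
  x = 5: f ≡ 0 at y ∈ {3}; g ≡ 0 at y ∈ {6, 9}; common: ∅.
  x = 6: f ≡ 0 at y ∈ {6}; g ≡ 0 at y ∈ ∅; common: ∅.
  x = 7: f ≡ 0 at y ∈ {9}; g ≡ 0 at y ∈ ∅; common: ∅.
  x = 8: f ≡ 0 at y ∈ {1}; g ≡ 0 at y ∈ ∅; common: ∅.
  x = 9: f ≡ 0 at y ∈ {4}; g ≡ 0 at y ∈ {3, 10}; common: ∅.
  x = 10: f ≡ 0 at y ∈ {7}; g ≡ 0 at y ∈ ∅; common: ∅.
Collecting: common zeros = ∅, so the count is 0.
Comparison with the Bézout bound: 0 ≤ 2 = deg(f)·deg(g), as expected for curves with no common component (the affine F_11-count falls short of the bound because intersections may lie at infinity, over extension fields, or carry multiplicity).


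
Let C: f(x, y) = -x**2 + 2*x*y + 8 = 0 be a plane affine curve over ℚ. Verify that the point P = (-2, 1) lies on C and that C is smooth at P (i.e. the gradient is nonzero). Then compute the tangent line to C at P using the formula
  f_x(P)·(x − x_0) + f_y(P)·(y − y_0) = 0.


Tangent line at P: 6*x - 4*y + 16 = 0.

Step 1: f(-2, 1) = 0, so P lies on C.
Step 2: partial derivatives
  f_x(x, y) = -2*x + 2*y, f_y(x, y) = 2*x.
  f_x(P) = 6, f_y(P) = -4 (gradient nonzero, so P is smooth).
Step 3: tangent line at P: 6·(x − -2) + -4·(y − 1) = 0.
Expanding: 6*x - 4*y + 16 = 0.


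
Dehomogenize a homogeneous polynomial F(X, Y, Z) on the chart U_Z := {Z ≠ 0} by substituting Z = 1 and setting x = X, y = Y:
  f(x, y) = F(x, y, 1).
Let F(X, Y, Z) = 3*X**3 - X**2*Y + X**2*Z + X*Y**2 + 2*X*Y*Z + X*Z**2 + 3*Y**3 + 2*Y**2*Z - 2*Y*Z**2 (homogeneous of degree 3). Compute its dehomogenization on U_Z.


f(x, y) = 3*x**3 - x**2*y + x**2 + x*y**2 + 2*x*y + x + 3*y**3 + 2*y**2 - 2*y

On U_Z we set Z = 1. Each monomial c·X^i·Y^j·Z^k in F becomes c·x^i·y^j·1^k = c·x^i·y^j.
Substituting Z = 1: F(X, Y, 1) = 3*x**3 - x**2*y + x**2 + x*y**2 + 2*x*y + x + 3*y**3 + 2*y**2 - 2*y.
Note: deg(f) ≤ deg(F) = 3; strict inequality happens when F is divisible by Z (lost terms).


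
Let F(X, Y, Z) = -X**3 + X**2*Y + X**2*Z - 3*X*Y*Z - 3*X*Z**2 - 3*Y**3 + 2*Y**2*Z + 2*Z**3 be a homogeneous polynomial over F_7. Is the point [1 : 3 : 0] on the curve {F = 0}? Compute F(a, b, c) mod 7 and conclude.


F(1,3,0) ≡ 5 (mod 7); P is NOT on the curve.

Evaluate F(1, 3, 0) term-by-term (mod 7).
  -X**3 ↦ -1·1·1·1 = -1
  X**2*Y ↦ 1·1·3·1 = 3
  X**2*Z ↦ 1·1·1·0 = 0
  -3*X*Y*Z ↦ -3·1·3·0 = 0
  -3*X*Z**2 ↦ -3·1·1·0 = 0
  -3*Y**3 ↦ -3·1·27·1 = -81
  2*Y**2*Z ↦ 2·1·9·0 = 0
  2*Z**3 ↦ 2·1·1·0 = 0
Sum: F(1, 3, 0) = (-1) + (3) + (0) + (0) + (0) + (-81) + (0) + (0) = -79.
Reducing mod 7: -79 ≡ 5 (mod 7).
Since F(a, b, c) ≡ 5 ≠ 0 (mod 7), P does NOT lie on the curve.


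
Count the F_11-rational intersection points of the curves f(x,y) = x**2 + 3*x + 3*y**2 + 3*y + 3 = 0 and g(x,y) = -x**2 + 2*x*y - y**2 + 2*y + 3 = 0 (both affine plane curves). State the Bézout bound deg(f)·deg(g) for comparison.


Common zeros: ∅; count = 0; Bézout bound = 4.

deg(f) = 2, deg(g) = 2, so Bézout bound = 4.
Scan x ∈ F_11. For each x, list the y ∈ F_11 with f(x, y) ≡ 0 and those with g(x, y) ≡ 0 (mod 11); the common zeros in that column are the intersection.
  x = 0: f ≡ 0 at y ∈ ∅; g ≡ 0 at y ∈ {3, 10}; common: ∅.
  x = 1: f ≡ 0 at y ∈ ∅; g ≡ 0 at y ∈ ∅; common: ∅.
  x = 2: f ≡ 0 at y ∈ ∅; g ≡ 0 at y ∈ ∅; common: ∅.
  x = 3: f ≡ 0 at y ∈ ∅; g ≡ 0 at y ∈ ∅; common: ∅.
  x = 4: f ≡ 0 at y ∈ {5}; g ≡ 0 at y ∈ {4, 6}; common: ∅.
  x = 5: f ≡ 0 at y ∈ ∅; g ≡ 0 at y ∈ {0, 1}; common: ∅.
  x = 6: f ≡ 0 at y ∈ ∅; g ≡ 0 at y ∈ {0, 3}; common: ∅.
  x = 7: f ≡ 0 at y ∈ ∅; g ≡ 0 at y ∈ ∅; common: ∅.
  x = 8: f ≡ 0 at y ∈ ∅; g ≡ 0 at y ∈ {1, 6}; common: ∅.
  x = 9: f ≡ 0 at y ∈ ∅; g ≡ 0 at y ∈ {10}; common: ∅.
  x = 10: f ≡ 0 at y ∈ ∅; g ≡ 0 at y ∈ ∅; common: ∅.
Collecting: common zeros = ∅, so the count is 0.
Comparison with the Bézout bound: 0 ≤ 4 = deg(f)·deg(g), as expected for curves with no common component (the affine F_11-count falls short of the bound because intersections may lie at infinity, over extension fields, or carry multiplicity).


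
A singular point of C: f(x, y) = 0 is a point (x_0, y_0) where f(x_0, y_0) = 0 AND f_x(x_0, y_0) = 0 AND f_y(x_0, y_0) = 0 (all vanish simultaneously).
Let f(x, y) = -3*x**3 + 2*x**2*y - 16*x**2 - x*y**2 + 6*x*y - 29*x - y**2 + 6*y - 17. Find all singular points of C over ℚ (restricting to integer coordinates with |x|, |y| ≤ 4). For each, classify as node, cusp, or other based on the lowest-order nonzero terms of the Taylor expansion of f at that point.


Singular points: {(-2, -1)}; classification: cusp.

Compute partial derivatives:
  f_x = -9*x**2 + 4*x*y - 32*x - y**2 + 6*y - 29.
  f_y = 2*x**2 - 2*x*y + 6*x - 2*y + 6.
Scan x_0 ∈ {−4, ..., 4}. For each x_0, f_y(x_0, y) is a polynomial in y; find its integer roots y ∈ {−4, ..., 4}, then test f_x and f at those candidates.
  x = -4: f_y(-4, y) = 6*y + 14; no integer root y with |y| ≤ 4.
  x = -3: f_y(-3, y) = 4*y + 6; no integer root y with |y| ≤ 4.
  x = -2: f_y(-2, y) = 2*y + 2; vanishes at y ∈ {-1}. (-2, -1): f_x = 0, f = 0 — SINGULAR.
  x = -1: f_y(-1, y) = 2; no integer root y with |y| ≤ 4.
  x = 0: f_y(0, y) = 6 - 2*y; vanishes at y ∈ {3}. (0, 3): f_x = -20 ≠ 0.
  x = 1: f_y(1, y) = 14 - 4*y; no integer root y with |y| ≤ 4.
  x = 2: f_y(2, y) = 26 - 6*y; no integer root y with |y| ≤ 4.
  x = 3: f_y(3, y) = 42 - 8*y; no integer root y with |y| ≤ 4.
  x = 4: f_y(4, y) = 62 - 10*y; no integer root y with |y| ≤ 4.
Only singular point on the grid: (-2, -1).
Classify: substitute x = -2 + u, y = -1 + v and expand: f = -3*u**3 + 2*u**2*v - u*v**2 + v**2.
No constant or linear terms (consistent with a singular point). Quadratic part: v**2. Cubic part: -3*u**3 + 2*u**2*v - u*v**2.
The quadratic part v**2 is a perfect square, so there is a single (double) tangent line v = 0, i.e. y = -1. Restricting the cubic part to that line (v = 0) leaves -3*u**3 ≠ 0, so f is not divisible by v and the branch is v² ≈ 3*u**3 to lowest order — this is a cusp.
Classification: cusp.


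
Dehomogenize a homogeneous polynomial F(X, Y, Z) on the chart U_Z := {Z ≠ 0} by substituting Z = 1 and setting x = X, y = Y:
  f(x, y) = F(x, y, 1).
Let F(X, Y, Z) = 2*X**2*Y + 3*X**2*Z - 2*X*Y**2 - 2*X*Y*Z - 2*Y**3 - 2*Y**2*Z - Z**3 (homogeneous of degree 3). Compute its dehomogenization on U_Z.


f(x, y) = 2*x**2*y + 3*x**2 - 2*x*y**2 - 2*x*y - 2*y**3 - 2*y**2 - 1

On U_Z we set Z = 1. Each monomial c·X^i·Y^j·Z^k in F becomes c·x^i·y^j·1^k = c·x^i·y^j.
Substituting Z = 1: F(X, Y, 1) = 2*x**2*y + 3*x**2 - 2*x*y**2 - 2*x*y - 2*y**3 - 2*y**2 - 1.
Note: deg(f) ≤ deg(F) = 3; strict inequality happens when F is divisible by Z (lost terms).


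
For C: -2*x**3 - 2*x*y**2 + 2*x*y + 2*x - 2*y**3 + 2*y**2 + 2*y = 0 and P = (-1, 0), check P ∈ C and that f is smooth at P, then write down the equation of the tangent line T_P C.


Tangent line at P: -4*x - 4 = 0.

Step 1: f(-1, 0) = 0, so P lies on C.
Step 2: partial derivatives
  f_x(x, y) = -6*x**2 - 2*y**2 + 2*y + 2, f_y(x, y) = -4*x*y + 2*x - 6*y**2 + 4*y + 2.
  f_x(P) = -4, f_y(P) = 0 (gradient nonzero, so P is smooth).
Step 3: tangent line at P: -4·(x − -1) + 0·(y − 0) = 0.
Expanding: -4*x - 4 = 0.


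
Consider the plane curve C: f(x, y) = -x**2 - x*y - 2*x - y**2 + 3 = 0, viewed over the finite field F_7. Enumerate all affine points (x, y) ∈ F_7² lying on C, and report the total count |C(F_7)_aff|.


Affine F_7-points: {(1, 0), (1, 6), (4, 0), (4, 3), (5, 3), (5, 6)}; count = 6.

For each of the 49 pairs (x, y) ∈ F_7², evaluate f(x, y) mod 7. Record the zeros.
  x = 0: [0↦3, 1↦2, 2↦6, 3↦1, 4↦1, 5↦6, 6↦2]  zeros at y ∈ ∅
  x = 1: [0↦0, 1↦5, 2↦1, 3↦2, 4↦1, 5↦5, 6↦0]  zeros at y ∈ {0, 6}
  x = 2: [0↦2, 1↦6, 2↦1, 3↦1, 4↦6, 5↦2, 6↦3]  zeros at y ∈ ∅
  x = 3: [0↦2, 1↦5, 2↦6, 3↦5, 4↦2, 5↦4, 6↦4]  zeros at y ∈ ∅
  x = 4: [0↦0, 1↦2, 2↦2, 3↦0, 4↦3, 5↦4, 6↦3]  zeros at y ∈ {0, 3}
  x = 5: [0↦3, 1↦4, 2↦3, 3↦0, 4↦2, 5↦2, 6↦0]  zeros at y ∈ {3, 6}
  x = 6: [0↦4, 1↦4, 2↦2, 3↦5, 4↦6, 5↦5, 6↦2]  zeros at y ∈ ∅
Collecting zeros: affine points = {(1, 0), (1, 6), (4, 0), (4, 3), (5, 3), (5, 6)}.
Total count |C(F_7)_aff| = 6.


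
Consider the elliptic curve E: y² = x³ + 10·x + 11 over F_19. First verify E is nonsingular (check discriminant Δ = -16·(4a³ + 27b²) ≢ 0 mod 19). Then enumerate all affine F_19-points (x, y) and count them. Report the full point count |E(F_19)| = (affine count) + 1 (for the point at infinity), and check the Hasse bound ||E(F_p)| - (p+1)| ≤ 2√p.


Affine points = {(0, 7), (0, 12), (2, 1), (2, 18), (3, 7), (3, 12), (4, 1), (4, 18), (7, 5), (7, 14), (10, 3), (10, 16), (12, 4), (12, 15), (13, 1), (13, 18), (14, 8), (14, 11), (16, 7), (16, 12), (18, 0)}; affine count = 21; |E(F_19)| = 22.

Discriminant check: Δ ∝ 4a³ + 27b² = 4·10³ + 27·11² = 4·1000 + 27·121 ≡ 9 (mod 19). Nonzero ⇒ E is nonsingular.
For each x ∈ F_19, compute rhs = x³ + 10·x + 11 mod 19, then count y ∈ F_19 with y² ≡ rhs.
  x = 0: rhs = 11, matching y values: 7, 12 (2 points).
  x = 1: rhs = 3, matching y values: none (0 points).
  x = 2: rhs = 1, matching y values: 1, 18 (2 points).
  x = 3: rhs = 11, matching y values: 7, 12 (2 points).
  x = 4: rhs = 1, matching y values: 1, 18 (2 points).
  x = 5: rhs = 15, matching y values: none (0 points).
  x = 6: rhs = 2, matching y values: none (0 points).
  x = 7: rhs = 6, matching y values: 5, 14 (2 points).
  x = 8: rhs = 14, matching y values: none (0 points).
  x = 9: rhs = 13, matching y values: none (0 points).
  x = 10: rhs = 9, matching y values: 3, 16 (2 points).
  x = 11: rhs = 8, matching y values: none (0 points).
  x = 12: rhs = 16, matching y values: 4, 15 (2 points).
  x = 13: rhs = 1, matching y values: 1, 18 (2 points).
  x = 14: rhs = 7, matching y values: 8, 11 (2 points).
  x = 15: rhs = 2, matching y values: none (0 points).
  x = 16: rhs = 11, matching y values: 7, 12 (2 points).
  x = 17: rhs = 2, matching y values: none (0 points).
  x = 18: rhs = 0, matching y values: 0 (1 points).
Total affine count: 21.
Full point count |E(F_19)| = 21 + 1 = 22.
Hasse bound: |22 − (19+1)| = |2| = 2 ≤ 2√19 ≈ 8.7178 ✓.


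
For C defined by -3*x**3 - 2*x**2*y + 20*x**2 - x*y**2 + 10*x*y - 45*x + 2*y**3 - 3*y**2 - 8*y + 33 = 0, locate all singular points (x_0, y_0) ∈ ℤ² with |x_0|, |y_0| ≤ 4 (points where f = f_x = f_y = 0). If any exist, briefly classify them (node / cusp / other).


Singular points: {(2, 1)}; classification: cusp.

Compute partial derivatives:
  f_x = -9*x**2 - 4*x*y + 40*x - y**2 + 10*y - 45.
  f_y = -2*x**2 - 2*x*y + 10*x + 6*y**2 - 6*y - 8.
Scan x_0 ∈ {−4, ..., 4}. For each x_0, f_y(x_0, y) is a polynomial in y; find its integer roots y ∈ {−4, ..., 4}, then test f_x and f at those candidates.
  x = -4: f_y(-4, y) = 6*y**2 + 2*y - 80; no integer root y with |y| ≤ 4.
  x = -3: f_y(-3, y) = 6*y**2 - 56; no integer root y with |y| ≤ 4.
  x = -2: f_y(-2, y) = 6*y**2 - 2*y - 36; no integer root y with |y| ≤ 4.
  x = -1: f_y(-1, y) = 6*y**2 - 4*y - 20; no integer root y with |y| ≤ 4.
  x = 0: f_y(0, y) = 6*y**2 - 6*y - 8; no integer root y with |y| ≤ 4.
  x = 1: f_y(1, y) = 6*y**2 - 8*y; vanishes at y ∈ {0}. (1, 0): f_x = -14 ≠ 0.
  x = 2: f_y(2, y) = 6*y**2 - 10*y + 4; vanishes at y ∈ {1}. (2, 1): f_x = 0, f = 0 — SINGULAR.
  x = 3: f_y(3, y) = 6*y**2 - 12*y + 4; no integer root y with |y| ≤ 4.
  x = 4: f_y(4, y) = 6*y**2 - 14*y; vanishes at y ∈ {0}. (4, 0): f_x = -29 ≠ 0.
Only singular point on the grid: (2, 1).
Classify: substitute x = 2 + u, y = 1 + v and expand: f = -3*u**3 - 2*u**2*v - u*v**2 + 2*v**3 + v**2.
No constant or linear terms (consistent with a singular point). Quadratic part: v**2. Cubic part: -3*u**3 - 2*u**2*v - u*v**2 + 2*v**3.
The quadratic part v**2 is a perfect square, so there is a single (double) tangent line v = 0, i.e. y = 1. Restricting the cubic part to that line (v = 0) leaves -3*u**3 ≠ 0, so f is not divisible by v and the branch is v² ≈ 3*u**3 to lowest order — this is a cusp.
Classification: cusp.


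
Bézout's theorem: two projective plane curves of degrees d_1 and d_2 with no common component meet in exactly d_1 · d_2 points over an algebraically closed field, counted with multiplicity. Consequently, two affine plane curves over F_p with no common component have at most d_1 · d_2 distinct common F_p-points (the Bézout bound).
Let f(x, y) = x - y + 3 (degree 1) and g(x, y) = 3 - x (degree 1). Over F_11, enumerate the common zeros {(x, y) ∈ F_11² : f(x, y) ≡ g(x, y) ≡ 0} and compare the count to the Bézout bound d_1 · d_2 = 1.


Common zeros: {(3, 6)}; count = 1; Bézout bound = 1.

deg(f) = 1, deg(g) = 1, so Bézout bound = 1.
Scan x ∈ F_11. For each x, list the y ∈ F_11 with f(x, y) ≡ 0 and those with g(x, y) ≡ 0 (mod 11); the common zeros in that column are the intersection.
  x = 0: f ≡ 0 at y ∈ {3}; g ≡ 0 at y ∈ ∅; common: ∅.
  x = 1: f ≡ 0 at y ∈ {4}; g ≡ 0 at y ∈ ∅; common: ∅.
  x = 2: f ≡ 0 at y ∈ {5}; g ≡ 0 at y ∈ ∅; common: ∅.
  x = 3: f ≡ 0 at y ∈ {6}; g ≡ 0 at y ∈ {0, 1, 2, 3, 4, 5, 6, 7, 8, 9, 10}; common: {6}.
  x = 4: f ≡ 0 at y ∈ {7}; g ≡ 0 at y ∈ ∅; common: ∅.
  x = 5: f ≡ 0 at y ∈ {8}; g ≡ 0 at y ∈ ∅; common: ∅.
  x = 6: f ≡ 0 at y ∈ {9}; g ≡ 0 at y ∈ ∅; common: ∅.
  x = 7: f ≡ 0 at y ∈ {10}; g ≡ 0 at y ∈ ∅; common: ∅.
  x = 8: f ≡ 0 at y ∈ {0}; g ≡ 0 at y ∈ ∅; common: ∅.
  x = 9: f ≡ 0 at y ∈ {1}; g ≡ 0 at y ∈ ∅; common: ∅.
  x = 10: f ≡ 0 at y ∈ {2}; g ≡ 0 at y ∈ ∅; common: ∅.
Collecting: common zeros = {(3, 6)}, so the count is 1.
Comparison with the Bézout bound: 1 ≤ 1 = deg(f)·deg(g), as expected for curves with no common component (the bound is attained).


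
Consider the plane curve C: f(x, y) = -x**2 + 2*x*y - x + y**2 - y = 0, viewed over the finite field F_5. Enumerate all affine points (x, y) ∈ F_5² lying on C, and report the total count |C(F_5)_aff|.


Affine F_5-points: {(0, 0), (0, 1), (1, 1), (1, 3), (4, 0), (4, 3)}; count = 6.

For each of the 25 pairs (x, y) ∈ F_5², evaluate f(x, y) mod 5. Record the zeros.
  x = 0: [0↦0, 1↦0, 2↦2, 3↦1, 4↦2]  zeros at y ∈ {0, 1}
  x = 1: [0↦3, 1↦0, 2↦4, 3↦0, 4↦3]  zeros at y ∈ {1, 3}
  x = 2: [0↦4, 1↦3, 2↦4, 3↦2, 4↦2]  zeros at y ∈ ∅
  x = 3: [0↦3, 1↦4, 2↦2, 3↦2, 4↦4]  zeros at y ∈ ∅
  x = 4: [0↦0, 1↦3, 2↦3, 3↦0, 4↦4]  zeros at y ∈ {0, 3}
Collecting zeros: affine points = {(0, 0), (0, 1), (1, 1), (1, 3), (4, 0), (4, 3)}.
Total count |C(F_5)_aff| = 6.


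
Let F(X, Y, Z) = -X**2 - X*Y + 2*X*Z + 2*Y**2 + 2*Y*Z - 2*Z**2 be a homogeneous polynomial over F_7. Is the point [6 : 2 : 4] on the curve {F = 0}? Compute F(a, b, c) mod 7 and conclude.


F(6,2,4) ≡ 6 (mod 7); P is NOT on the curve.

Evaluate F(6, 2, 4) term-by-term (mod 7).
  -X**2 ↦ -1·36·1·1 = -36
  -X*Y ↦ -1·6·2·1 = -12
  2*X*Z ↦ 2·6·1·4 = 48
  2*Y**2 ↦ 2·1·4·1 = 8
  2*Y*Z ↦ 2·1·2·4 = 16
  -2*Z**2 ↦ -2·1·1·16 = -32
Sum: F(6, 2, 4) = (-36) + (-12) + (48) + (8) + (16) + (-32) = -8.
Reducing mod 7: -8 ≡ 6 (mod 7).
Since F(a, b, c) ≡ 6 ≠ 0 (mod 7), P does NOT lie on the curve.


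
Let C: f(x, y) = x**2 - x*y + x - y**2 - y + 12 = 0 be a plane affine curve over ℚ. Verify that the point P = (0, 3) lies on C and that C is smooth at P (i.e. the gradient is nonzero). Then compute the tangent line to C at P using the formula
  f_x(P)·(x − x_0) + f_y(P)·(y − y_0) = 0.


Tangent line at P: -2*x - 7*y + 21 = 0.

Step 1: f(0, 3) = 0, so P lies on C.
Step 2: partial derivatives
  f_x(x, y) = 2*x - y + 1, f_y(x, y) = -x - 2*y - 1.
  f_x(P) = -2, f_y(P) = -7 (gradient nonzero, so P is smooth).
Step 3: tangent line at P: -2·(x − 0) + -7·(y − 3) = 0.
Expanding: -2*x - 7*y + 21 = 0.


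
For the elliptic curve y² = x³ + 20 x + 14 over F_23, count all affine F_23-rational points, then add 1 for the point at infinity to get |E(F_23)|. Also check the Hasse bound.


Affine points = {(1, 9), (1, 14), (2, 4), (2, 19), (3, 3), (3, 20), (5, 3), (5, 20), (9, 7), (9, 16), (10, 8), (10, 15), (11, 1), (11, 22), (12, 2), (12, 21), (14, 5), (14, 18), (15, 3), (15, 20), (17, 0), (19, 10), (19, 13), (21, 9), (21, 14), (22, 4), (22, 19)}; affine count = 27; |E(F_23)| = 28.

Discriminant check: Δ ∝ 4a³ + 27b² = 4·20³ + 27·14² = 4·8000 + 27·196 ≡ 9 (mod 23). Nonzero ⇒ E is nonsingular.
For each x ∈ F_23, compute rhs = x³ + 20·x + 14 mod 23, then count y ∈ F_23 with y² ≡ rhs.
  x = 0: rhs = 14, matching y values: none (0 points).
  x = 1: rhs = 12, matching y values: 9, 14 (2 points).
  x = 2: rhs = 16, matching y values: 4, 19 (2 points).
  x = 3: rhs = 9, matching y values: 3, 20 (2 points).
  x = 4: rhs = 20, matching y values: none (0 points).
  x = 5: rhs = 9, matching y values: 3, 20 (2 points).
  x = 6: rhs = 5, matching y values: none (0 points).
  x = 7: rhs = 14, matching y values: none (0 points).
  x = 8: rhs = 19, matching y values: none (0 points).
  x = 9: rhs = 3, matching y values: 7, 16 (2 points).
  x = 10: rhs = 18, matching y values: 8, 15 (2 points).
  x = 11: rhs = 1, matching y values: 1, 22 (2 points).
  x = 12: rhs = 4, matching y values: 2, 21 (2 points).
  x = 13: rhs = 10, matching y values: none (0 points).
  x = 14: rhs = 2, matching y values: 5, 18 (2 points).
  x = 15: rhs = 9, matching y values: 3, 20 (2 points).
  x = 16: rhs = 14, matching y values: none (0 points).
  x = 17: rhs = 0, matching y values: 0 (1 points).
  x = 18: rhs = 19, matching y values: none (0 points).
  x = 19: rhs = 8, matching y values: 10, 13 (2 points).
  x = 20: rhs = 19, matching y values: none (0 points).
  x = 21: rhs = 12, matching y values: 9, 14 (2 points).
  x = 22: rhs = 16, matching y values: 4, 19 (2 points).
Total affine count: 27.
Full point count |E(F_23)| = 27 + 1 = 28.
Hasse bound: |28 − (23+1)| = |4| = 4 ≤ 2√23 ≈ 9.5917 ✓.


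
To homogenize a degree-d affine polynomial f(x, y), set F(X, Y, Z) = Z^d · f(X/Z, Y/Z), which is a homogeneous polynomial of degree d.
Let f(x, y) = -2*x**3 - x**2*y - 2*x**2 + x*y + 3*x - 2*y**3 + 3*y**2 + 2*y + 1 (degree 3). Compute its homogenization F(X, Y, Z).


F(X, Y, Z) = -2*X**3 - X**2*Y - 2*X**2*Z + X*Y*Z + 3*X*Z**2 - 2*Y**3 + 3*Y**2*Z + 2*Y*Z**2 + Z**3

deg(f) = 3.
Substitute x = X/Z, y = Y/Z into f, then multiply by Z^3.
  monomial -2·x^3·y^0 ↦ -2·X^3·Y^0·Z^0.
  monomial -1·x^2·y^1 ↦ -1·X^2·Y^1·Z^0.
  monomial -2·x^2·y^0 ↦ -2·X^2·Y^0·Z^1.
  monomial 1·x^1·y^1 ↦ 1·X^1·Y^1·Z^1.
  monomial 3·x^1·y^0 ↦ 3·X^1·Y^0·Z^2.
  monomial -2·x^0·y^3 ↦ -2·X^0·Y^3·Z^0.
  monomial 3·x^0·y^2 ↦ 3·X^0·Y^2·Z^1.
  monomial 2·x^0·y^1 ↦ 2·X^0·Y^1·Z^2.
  monomial 1·x^0·y^0 ↦ 1·X^0·Y^0·Z^3.
Collecting: F(X, Y, Z) = -2*X**3 - X**2*Y - 2*X**2*Z + X*Y*Z + 3*X*Z**2 - 2*Y**3 + 3*Y**2*Z + 2*Y*Z**2 + Z**3.


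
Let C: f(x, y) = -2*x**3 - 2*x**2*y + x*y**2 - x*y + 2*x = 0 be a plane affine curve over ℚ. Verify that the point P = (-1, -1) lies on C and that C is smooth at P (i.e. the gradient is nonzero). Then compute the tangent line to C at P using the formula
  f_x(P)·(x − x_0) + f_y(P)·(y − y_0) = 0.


Tangent line at P: -6*x + y - 5 = 0.

Step 1: f(-1, -1) = 0, so P lies on C.
Step 2: partial derivatives
  f_x(x, y) = -6*x**2 - 4*x*y + y**2 - y + 2, f_y(x, y) = -2*x**2 + 2*x*y - x.
  f_x(P) = -6, f_y(P) = 1 (gradient nonzero, so P is smooth).
Step 3: tangent line at P: -6·(x − -1) + 1·(y − -1) = 0.
Expanding: -6*x + y - 5 = 0.


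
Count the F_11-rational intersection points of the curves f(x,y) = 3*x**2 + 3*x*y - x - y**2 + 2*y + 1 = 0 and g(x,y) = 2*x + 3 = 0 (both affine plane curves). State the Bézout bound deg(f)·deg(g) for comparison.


Common zeros: ∅; count = 0; Bézout bound = 2.

deg(f) = 2, deg(g) = 1, so Bézout bound = 2.
Scan x ∈ F_11. For each x, list the y ∈ F_11 with f(x, y) ≡ 0 and those with g(x, y) ≡ 0 (mod 11); the common zeros in that column are the intersection.
  x = 0: f ≡ 0 at y ∈ ∅; g ≡ 0 at y ∈ ∅; common: ∅.
  x = 1: f ≡ 0 at y ∈ {7, 9}; g ≡ 0 at y ∈ ∅; common: ∅.
  x = 2: f ≡ 0 at y ∈ {0, 8}; g ≡ 0 at y ∈ ∅; common: ∅.
  x = 3: f ≡ 0 at y ∈ {5, 6}; g ≡ 0 at y ∈ ∅; common: ∅.
  x = 4: f ≡ 0 at y ∈ ∅; g ≡ 0 at y ∈ {0, 1, 2, 3, 4, 5, 6, 7, 8, 9, 10}; common: ∅.
  x = 5: f ≡ 0 at y ∈ {8, 9}; g ≡ 0 at y ∈ ∅; common: ∅.
  x = 6: f ≡ 0 at y ∈ {3, 6}; g ≡ 0 at y ∈ ∅; common: ∅.
  x = 7: f ≡ 0 at y ∈ {5, 7}; g ≡ 0 at y ∈ ∅; common: ∅.
  x = 8: f ≡ 0 at y ∈ ∅; g ≡ 0 at y ∈ ∅; common: ∅.
  x = 9: f ≡ 0 at y ∈ ∅; g ≡ 0 at y ∈ ∅; common: ∅.
  x = 10: f ≡ 0 at y ∈ ∅; g ≡ 0 at y ∈ ∅; common: ∅.
Collecting: common zeros = ∅, so the count is 0.
Comparison with the Bézout bound: 0 ≤ 2 = deg(f)·deg(g), as expected for curves with no common component (the affine F_11-count falls short of the bound because intersections may lie at infinity, over extension fields, or carry multiplicity).


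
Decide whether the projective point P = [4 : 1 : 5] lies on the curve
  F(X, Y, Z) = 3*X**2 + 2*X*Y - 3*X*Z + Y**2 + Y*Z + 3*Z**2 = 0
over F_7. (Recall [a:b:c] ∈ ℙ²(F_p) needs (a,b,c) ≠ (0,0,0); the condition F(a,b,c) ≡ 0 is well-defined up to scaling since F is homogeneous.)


F(4,1,5) ≡ 0 (mod 7); P is on the curve.

Evaluate F(4, 1, 5) term-by-term (mod 7).
  3*X**2 ↦ 3·16·1·1 = 48
  2*X*Y ↦ 2·4·1·1 = 8
  -3*X*Z ↦ -3·4·1·5 = -60
  Y**2 ↦ 1·1·1·1 = 1
  Y*Z ↦ 1·1·1·5 = 5
  3*Z**2 ↦ 3·1·1·25 = 75
Sum: F(4, 1, 5) = (48) + (8) + (-60) + (1) + (5) + (75) = 77.
Reducing mod 7: 77 ≡ 0 (mod 7).
Since F(a, b, c) ≡ 0 (mod 7), P lies on the curve.


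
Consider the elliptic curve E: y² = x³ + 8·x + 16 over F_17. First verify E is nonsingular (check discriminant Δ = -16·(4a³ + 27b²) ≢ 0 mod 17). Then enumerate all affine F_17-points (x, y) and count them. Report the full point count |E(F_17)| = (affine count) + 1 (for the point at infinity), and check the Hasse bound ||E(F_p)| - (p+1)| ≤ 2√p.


Affine points = {(0, 4), (0, 13), (1, 5), (1, 12), (3, 4), (3, 13), (6, 5), (6, 12), (9, 1), (9, 16), (10, 5), (10, 12), (12, 2), (12, 15), (14, 4), (14, 13), (15, 3), (15, 14)}; affine count = 18; |E(F_17)| = 19.

Discriminant check: Δ ∝ 4a³ + 27b² = 4·8³ + 27·16² = 4·512 + 27·256 ≡ 1 (mod 17). Nonzero ⇒ E is nonsingular.
For each x ∈ F_17, compute rhs = x³ + 8·x + 16 mod 17, then count y ∈ F_17 with y² ≡ rhs.
  x = 0: rhs = 16, matching y values: 4, 13 (2 points).
  x = 1: rhs = 8, matching y values: 5, 12 (2 points).
  x = 2: rhs = 6, matching y values: none (0 points).
  x = 3: rhs = 16, matching y values: 4, 13 (2 points).
  x = 4: rhs = 10, matching y values: none (0 points).
  x = 5: rhs = 11, matching y values: none (0 points).
  x = 6: rhs = 8, matching y values: 5, 12 (2 points).
  x = 7: rhs = 7, matching y values: none (0 points).
  x = 8: rhs = 14, matching y values: none (0 points).
  x = 9: rhs = 1, matching y values: 1, 16 (2 points).
  x = 10: rhs = 8, matching y values: 5, 12 (2 points).
  x = 11: rhs = 7, matching y values: none (0 points).
  x = 12: rhs = 4, matching y values: 2, 15 (2 points).
  x = 13: rhs = 5, matching y values: none (0 points).
  x = 14: rhs = 16, matching y values: 4, 13 (2 points).
  x = 15: rhs = 9, matching y values: 3, 14 (2 points).
  x = 16: rhs = 7, matching y values: none (0 points).
Total affine count: 18.
Full point count |E(F_17)| = 18 + 1 = 19.
Hasse bound: |19 − (17+1)| = |1| = 1 ≤ 2√17 ≈ 8.2462 ✓.


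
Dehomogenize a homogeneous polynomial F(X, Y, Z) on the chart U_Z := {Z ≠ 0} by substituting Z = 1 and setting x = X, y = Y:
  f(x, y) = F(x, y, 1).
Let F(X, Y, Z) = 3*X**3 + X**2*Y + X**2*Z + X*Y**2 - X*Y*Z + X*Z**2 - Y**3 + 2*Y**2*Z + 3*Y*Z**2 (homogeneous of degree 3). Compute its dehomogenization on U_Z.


f(x, y) = 3*x**3 + x**2*y + x**2 + x*y**2 - x*y + x - y**3 + 2*y**2 + 3*y

On U_Z we set Z = 1. Each monomial c·X^i·Y^j·Z^k in F becomes c·x^i·y^j·1^k = c·x^i·y^j.
Substituting Z = 1: F(X, Y, 1) = 3*x**3 + x**2*y + x**2 + x*y**2 - x*y + x - y**3 + 2*y**2 + 3*y.
Note: deg(f) ≤ deg(F) = 3; strict inequality happens when F is divisible by Z (lost terms).


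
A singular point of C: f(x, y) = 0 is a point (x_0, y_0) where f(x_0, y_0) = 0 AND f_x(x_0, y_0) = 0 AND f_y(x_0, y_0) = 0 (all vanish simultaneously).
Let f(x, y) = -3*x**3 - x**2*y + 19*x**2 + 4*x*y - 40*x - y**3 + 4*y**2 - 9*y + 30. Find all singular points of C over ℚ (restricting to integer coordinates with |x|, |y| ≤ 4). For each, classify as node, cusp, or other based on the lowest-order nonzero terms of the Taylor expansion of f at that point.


Singular points: {(2, 1)}; classification: cusp.

Compute partial derivatives:
  f_x = -9*x**2 - 2*x*y + 38*x + 4*y - 40.
  f_y = -x**2 + 4*x - 3*y**2 + 8*y - 9.
Scan x_0 ∈ {−4, ..., 4}. For each x_0, f_y(x_0, y) is a polynomial in y; find its integer roots y ∈ {−4, ..., 4}, then test f_x and f at those candidates.
  x = -4: f_y(-4, y) = -3*y**2 + 8*y - 41; no integer root y with |y| ≤ 4.
  x = -3: f_y(-3, y) = -3*y**2 + 8*y - 30; no integer root y with |y| ≤ 4.
  x = -2: f_y(-2, y) = -3*y**2 + 8*y - 21; no integer root y with |y| ≤ 4.
  x = -1: f_y(-1, y) = -3*y**2 + 8*y - 14; no integer root y with |y| ≤ 4.
  x = 0: f_y(0, y) = -3*y**2 + 8*y - 9; no integer root y with |y| ≤ 4.
  x = 1: f_y(1, y) = -3*y**2 + 8*y - 6; no integer root y with |y| ≤ 4.
  x = 2: f_y(2, y) = -3*y**2 + 8*y - 5; vanishes at y ∈ {1}. (2, 1): f_x = 0, f = 0 — SINGULAR.
  x = 3: f_y(3, y) = -3*y**2 + 8*y - 6; no integer root y with |y| ≤ 4.
  x = 4: f_y(4, y) = -3*y**2 + 8*y - 9; no integer root y with |y| ≤ 4.
Only singular point on the grid: (2, 1).
Classify: substitute x = 2 + u, y = 1 + v and expand: f = -3*u**3 - u**2*v - v**3 + v**2.
No constant or linear terms (consistent with a singular point). Quadratic part: v**2. Cubic part: -3*u**3 - u**2*v - v**3.
The quadratic part v**2 is a perfect square, so there is a single (double) tangent line v = 0, i.e. y = 1. Restricting the cubic part to that line (v = 0) leaves -3*u**3 ≠ 0, so f is not divisible by v and the branch is v² ≈ 3*u**3 to lowest order — this is a cusp.
Classification: cusp.


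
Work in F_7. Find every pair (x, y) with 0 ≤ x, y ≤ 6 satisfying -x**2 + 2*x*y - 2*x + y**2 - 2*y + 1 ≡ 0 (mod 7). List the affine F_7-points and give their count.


Affine F_7-points: {(0, 1), (1, 3), (1, 4), (2, 0), (2, 5), (3, 0), (3, 3), (4, 2), (4, 6), (5, 2), (5, 4), (6, 5), (6, 6)}; count = 13.

For each of the 49 pairs (x, y) ∈ F_7², evaluate f(x, y) mod 7. Record the zeros.
  x = 0: [0↦1, 1↦0, 2↦1, 3↦4, 4↦2, 5↦2, 6↦4]  zeros at y ∈ {1}
  x = 1: [0↦5, 1↦6, 2↦2, 3↦0, 4↦0, 5↦2, 6↦6]  zeros at y ∈ {3, 4}
  x = 2: [0↦0, 1↦3, 2↦1, 3↦1, 4↦3, 5↦0, 6↦6]  zeros at y ∈ {0, 5}
  x = 3: [0↦0, 1↦5, 2↦5, 3↦0, 4↦4, 5↦3, 6↦4]  zeros at y ∈ {0, 3}
  x = 4: [0↦5, 1↦5, 2↦0, 3↦4, 4↦3, 5↦4, 6↦0]  zeros at y ∈ {2, 6}
  x = 5: [0↦1, 1↦3, 2↦0, 3↦6, 4↦0, 5↦3, 6↦1]  zeros at y ∈ {2, 4}
  x = 6: [0↦2, 1↦6, 2↦5, 3↦6, 4↦2, 5↦0, 6↦0]  zeros at y ∈ {5, 6}
Collecting zeros: affine points = {(0, 1), (1, 3), (1, 4), (2, 0), (2, 5), (3, 0), (3, 3), (4, 2), (4, 6), (5, 2), (5, 4), (6, 5), (6, 6)}.
Total count |C(F_7)_aff| = 13.


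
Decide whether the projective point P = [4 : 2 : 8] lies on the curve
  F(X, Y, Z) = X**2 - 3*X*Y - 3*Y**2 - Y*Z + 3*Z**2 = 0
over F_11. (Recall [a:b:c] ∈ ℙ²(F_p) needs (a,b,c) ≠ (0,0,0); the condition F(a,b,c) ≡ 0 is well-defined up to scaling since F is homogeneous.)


F(4,2,8) ≡ 2 (mod 11); P is NOT on the curve.

Evaluate F(4, 2, 8) term-by-term (mod 11).
  X**2 ↦ 1·16·1·1 = 16
  -3*X*Y ↦ -3·4·2·1 = -24
  -3*Y**2 ↦ -3·1·4·1 = -12
  -Y*Z ↦ -1·1·2·8 = -16
  3*Z**2 ↦ 3·1·1·64 = 192
Sum: F(4, 2, 8) = (16) + (-24) + (-12) + (-16) + (192) = 156.
Reducing mod 11: 156 ≡ 2 (mod 11).
Since F(a, b, c) ≡ 2 ≠ 0 (mod 11), P does NOT lie on the curve.


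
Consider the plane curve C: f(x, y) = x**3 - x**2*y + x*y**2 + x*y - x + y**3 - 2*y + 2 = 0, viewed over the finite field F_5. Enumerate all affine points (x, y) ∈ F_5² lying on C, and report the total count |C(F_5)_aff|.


Affine F_5-points: {(1, 2), (3, 2)}; count = 2.

For each of the 25 pairs (x, y) ∈ F_5², evaluate f(x, y) mod 5. Record the zeros.
  x = 0: [0↦2, 1↦1, 2↦1, 3↦3, 4↦3]  zeros at y ∈ ∅
  x = 1: [0↦2, 1↦2, 2↦0, 3↦2, 4↦4]  zeros at y ∈ {2}
  x = 2: [0↦3, 1↦2, 2↦1, 3↦1, 4↦3]  zeros at y ∈ ∅
  x = 3: [0↦1, 1↦2, 2↦0, 3↦1, 4↦1]  zeros at y ∈ {2}
  x = 4: [0↦2, 1↦3, 2↦3, 3↦3, 4↦4]  zeros at y ∈ ∅
Collecting zeros: affine points = {(1, 2), (3, 2)}.
Total count |C(F_5)_aff| = 2.
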